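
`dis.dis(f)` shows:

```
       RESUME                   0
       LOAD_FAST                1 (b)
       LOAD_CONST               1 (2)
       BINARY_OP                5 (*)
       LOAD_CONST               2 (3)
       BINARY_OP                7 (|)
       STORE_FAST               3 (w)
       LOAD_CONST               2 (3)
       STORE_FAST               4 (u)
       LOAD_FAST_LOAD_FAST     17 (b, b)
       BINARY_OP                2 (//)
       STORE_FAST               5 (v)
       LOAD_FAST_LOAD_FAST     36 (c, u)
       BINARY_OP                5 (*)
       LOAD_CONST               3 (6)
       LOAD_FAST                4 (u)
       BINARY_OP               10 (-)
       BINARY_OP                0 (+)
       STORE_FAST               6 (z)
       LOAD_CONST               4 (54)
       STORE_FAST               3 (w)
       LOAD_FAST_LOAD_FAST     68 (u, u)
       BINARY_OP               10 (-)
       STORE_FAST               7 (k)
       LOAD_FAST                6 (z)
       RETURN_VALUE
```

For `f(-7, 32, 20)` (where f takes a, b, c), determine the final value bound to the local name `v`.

LOAD_FAST b → push 32. Stack: [32]
LOAD_CONST → push 2. Stack: [32, 2]
BINARY_OP * → 32 * 2 = 64. Stack: [64]
LOAD_CONST → push 3. Stack: [64, 3]
BINARY_OP | → 64 | 3 = 67. Stack: [67]
STORE_FAST w → w=67. Stack: []
LOAD_CONST → push 3. Stack: [3]
STORE_FAST u → u=3. Stack: []
LOAD_FAST_LOAD_FAST b,b → push 32,32. Stack: [32, 32]
BINARY_OP // → 32 // 32 = 1. Stack: [1]
STORE_FAST v → v=1. Stack: []
LOAD_FAST_LOAD_FAST c,u → push 20,3. Stack: [20, 3]
BINARY_OP * → 20 * 3 = 60. Stack: [60]
LOAD_CONST → push 6. Stack: [60, 6]
LOAD_FAST u → push 3. Stack: [60, 6, 3]
BINARY_OP - → 6 - 3 = 3. Stack: [60, 3]
BINARY_OP + → 60 + 3 = 63. Stack: [63]
STORE_FAST z → z=63. Stack: []
LOAD_CONST → push 54. Stack: [54]
STORE_FAST w → w=54. Stack: []
LOAD_FAST_LOAD_FAST u,u → push 3,3. Stack: [3, 3]
BINARY_OP - → 3 - 3 = 0. Stack: [0]
STORE_FAST k → k=0. Stack: []
LOAD_FAST z → push 63. Stack: [63]
RETURN_VALUE → return 63.

1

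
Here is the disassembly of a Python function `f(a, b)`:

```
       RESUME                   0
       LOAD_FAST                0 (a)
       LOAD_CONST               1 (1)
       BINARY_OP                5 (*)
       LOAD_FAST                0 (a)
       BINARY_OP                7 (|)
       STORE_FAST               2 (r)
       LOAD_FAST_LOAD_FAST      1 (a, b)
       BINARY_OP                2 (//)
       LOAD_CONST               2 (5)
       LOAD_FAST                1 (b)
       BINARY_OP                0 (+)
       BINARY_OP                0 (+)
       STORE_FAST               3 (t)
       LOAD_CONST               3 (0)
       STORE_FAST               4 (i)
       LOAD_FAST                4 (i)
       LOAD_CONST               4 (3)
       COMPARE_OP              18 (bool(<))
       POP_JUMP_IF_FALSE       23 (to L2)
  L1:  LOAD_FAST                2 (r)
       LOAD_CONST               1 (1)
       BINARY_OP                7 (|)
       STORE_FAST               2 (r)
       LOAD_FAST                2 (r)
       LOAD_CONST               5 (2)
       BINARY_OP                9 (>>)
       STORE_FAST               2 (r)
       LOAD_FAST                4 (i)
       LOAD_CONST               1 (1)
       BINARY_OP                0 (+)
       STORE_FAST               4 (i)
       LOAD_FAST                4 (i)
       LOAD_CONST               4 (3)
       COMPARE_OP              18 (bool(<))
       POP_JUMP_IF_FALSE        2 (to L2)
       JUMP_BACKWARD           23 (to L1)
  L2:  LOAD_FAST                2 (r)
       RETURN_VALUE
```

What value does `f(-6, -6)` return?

-1

LOAD_FAST a → push -6
LOAD_CONST → push 1
BINARY_OP * → -6 * 1 = -6
LOAD_FAST a → push -6
BINARY_OP | → -6 | -6 = -6
STORE_FAST r → r=-6
LOAD_FAST_LOAD_FAST a,b → push -6,-6
BINARY_OP // → -6 // -6 = 1
LOAD_CONST → push 5
LOAD_FAST b → push -6
BINARY_OP + → 5 + -6 = -1
BINARY_OP + → 1 + -1 = 0
STORE_FAST t → t=0
LOAD_CONST → push 0
STORE_FAST i → i=0
LOAD_FAST i → push 0
LOAD_CONST → push 3
COMPARE_OP bool(<) → 0 vs 3 = True
POP_JUMP_IF_FALSE → pop True; no jump
LOAD_FAST r → push -6
LOAD_CONST → push 1
BINARY_OP | → -6 | 1 = -5
STORE_FAST r → r=-5
LOAD_FAST r → push -5
LOAD_CONST → push 2
BINARY_OP >> → -5 >> 2 = -2
STORE_FAST r → r=-2
LOAD_FAST i → push 0
LOAD_CONST → push 1
BINARY_OP + → 0 + 1 = 1
STORE_FAST i → i=1
LOAD_FAST i → push 1
LOAD_CONST → push 3
COMPARE_OP bool(<) → 1 vs 3 = True
POP_JUMP_IF_FALSE → pop True; no jump
LOAD_FAST r → push -2
LOAD_CONST → push 1
BINARY_OP | → -2 | 1 = -1
STORE_FAST r → r=-1
LOAD_FAST r → push -1
LOAD_CONST → push 2
BINARY_OP >> → -1 >> 2 = -1
STORE_FAST r → r=-1
LOAD_FAST i → push 1
LOAD_CONST → push 1
BINARY_OP + → 1 + 1 = 2
STORE_FAST i → i=2
LOAD_FAST i → push 2
LOAD_CONST → push 3
COMPARE_OP bool(<) → 2 vs 3 = True
POP_JUMP_IF_FALSE → pop True; no jump
LOAD_FAST r → push -1
LOAD_CONST → push 1
BINARY_OP | → -1 | 1 = -1
STORE_FAST r → r=-1
LOAD_FAST r → push -1
LOAD_CONST → push 2
BINARY_OP >> → -1 >> 2 = -1
STORE_FAST r → r=-1
LOAD_FAST i → push 2
LOAD_CONST → push 1
BINARY_OP + → 2 + 1 = 3
STORE_FAST i → i=3
LOAD_FAST i → push 3
LOAD_CONST → push 3
COMPARE_OP bool(<) → 3 vs 3 = False
POP_JUMP_IF_FALSE → pop False; jump
LOAD_FAST r → push -1
RETURN_VALUE → return -1.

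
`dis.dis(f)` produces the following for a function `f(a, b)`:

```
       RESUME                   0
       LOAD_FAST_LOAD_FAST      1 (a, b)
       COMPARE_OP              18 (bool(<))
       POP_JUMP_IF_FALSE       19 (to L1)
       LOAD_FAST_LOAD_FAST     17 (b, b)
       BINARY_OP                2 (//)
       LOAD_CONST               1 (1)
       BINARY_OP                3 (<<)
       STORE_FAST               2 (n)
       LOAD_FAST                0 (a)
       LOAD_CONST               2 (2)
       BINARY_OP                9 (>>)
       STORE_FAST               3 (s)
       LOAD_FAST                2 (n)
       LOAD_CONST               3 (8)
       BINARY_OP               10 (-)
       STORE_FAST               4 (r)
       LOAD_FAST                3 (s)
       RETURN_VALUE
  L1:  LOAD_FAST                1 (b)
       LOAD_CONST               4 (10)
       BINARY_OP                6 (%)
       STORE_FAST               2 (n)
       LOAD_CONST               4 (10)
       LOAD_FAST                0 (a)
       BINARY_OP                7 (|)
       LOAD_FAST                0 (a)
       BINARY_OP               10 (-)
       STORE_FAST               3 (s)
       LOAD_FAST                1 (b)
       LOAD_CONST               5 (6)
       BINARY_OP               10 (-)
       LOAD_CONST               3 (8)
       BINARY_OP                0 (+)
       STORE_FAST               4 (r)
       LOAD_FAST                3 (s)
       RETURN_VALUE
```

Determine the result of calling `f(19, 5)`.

8

LOAD_FAST_LOAD_FAST a,b → push 19,5. Stack: [19, 5]
COMPARE_OP bool(<) → 19 vs 5 = False. Stack: [False]
POP_JUMP_IF_FALSE → pop False; jump. Stack: []
LOAD_FAST b → push 5. Stack: [5]
LOAD_CONST → push 10. Stack: [5, 10]
BINARY_OP % → 5 % 10 = 5. Stack: [5]
STORE_FAST n → n=5. Stack: []
LOAD_CONST → push 10. Stack: [10]
LOAD_FAST a → push 19. Stack: [10, 19]
BINARY_OP | → 10 | 19 = 27. Stack: [27]
LOAD_FAST a → push 19. Stack: [27, 19]
BINARY_OP - → 27 - 19 = 8. Stack: [8]
STORE_FAST s → s=8. Stack: []
LOAD_FAST b → push 5. Stack: [5]
LOAD_CONST → push 6. Stack: [5, 6]
BINARY_OP - → 5 - 6 = -1. Stack: [-1]
LOAD_CONST → push 8. Stack: [-1, 8]
BINARY_OP + → -1 + 8 = 7. Stack: [7]
STORE_FAST r → r=7. Stack: []
LOAD_FAST s → push 8. Stack: [8]
RETURN_VALUE → return 8.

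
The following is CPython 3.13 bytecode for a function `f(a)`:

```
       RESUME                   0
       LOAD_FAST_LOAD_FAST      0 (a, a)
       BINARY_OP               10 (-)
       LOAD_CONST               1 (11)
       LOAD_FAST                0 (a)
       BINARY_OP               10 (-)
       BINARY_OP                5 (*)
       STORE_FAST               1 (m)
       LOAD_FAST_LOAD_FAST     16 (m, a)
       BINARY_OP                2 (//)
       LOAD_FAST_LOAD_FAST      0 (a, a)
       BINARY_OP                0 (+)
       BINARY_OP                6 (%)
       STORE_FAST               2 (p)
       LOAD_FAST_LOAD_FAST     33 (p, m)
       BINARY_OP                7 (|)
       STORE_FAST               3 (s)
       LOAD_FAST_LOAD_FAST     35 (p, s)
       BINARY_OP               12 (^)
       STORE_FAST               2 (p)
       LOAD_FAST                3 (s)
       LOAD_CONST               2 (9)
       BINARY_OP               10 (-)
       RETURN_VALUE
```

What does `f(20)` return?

LOAD_FAST_LOAD_FAST a,a → push 20,20. Stack: [20, 20]
BINARY_OP - → 20 - 20 = 0. Stack: [0]
LOAD_CONST → push 11. Stack: [0, 11]
LOAD_FAST a → push 20. Stack: [0, 11, 20]
BINARY_OP - → 11 - 20 = -9. Stack: [0, -9]
BINARY_OP * → 0 * -9 = 0. Stack: [0]
STORE_FAST m → m=0. Stack: []
LOAD_FAST_LOAD_FAST m,a → push 0,20. Stack: [0, 20]
BINARY_OP // → 0 // 20 = 0. Stack: [0]
LOAD_FAST_LOAD_FAST a,a → push 20,20. Stack: [0, 20, 20]
BINARY_OP + → 20 + 20 = 40. Stack: [0, 40]
BINARY_OP % → 0 % 40 = 0. Stack: [0]
STORE_FAST p → p=0. Stack: []
LOAD_FAST_LOAD_FAST p,m → push 0,0. Stack: [0, 0]
BINARY_OP | → 0 | 0 = 0. Stack: [0]
STORE_FAST s → s=0. Stack: []
LOAD_FAST_LOAD_FAST p,s → push 0,0. Stack: [0, 0]
BINARY_OP ^ → 0 ^ 0 = 0. Stack: [0]
STORE_FAST p → p=0. Stack: []
LOAD_FAST s → push 0. Stack: [0]
LOAD_CONST → push 9. Stack: [0, 9]
BINARY_OP - → 0 - 9 = -9. Stack: [-9]
RETURN_VALUE → return -9.

-9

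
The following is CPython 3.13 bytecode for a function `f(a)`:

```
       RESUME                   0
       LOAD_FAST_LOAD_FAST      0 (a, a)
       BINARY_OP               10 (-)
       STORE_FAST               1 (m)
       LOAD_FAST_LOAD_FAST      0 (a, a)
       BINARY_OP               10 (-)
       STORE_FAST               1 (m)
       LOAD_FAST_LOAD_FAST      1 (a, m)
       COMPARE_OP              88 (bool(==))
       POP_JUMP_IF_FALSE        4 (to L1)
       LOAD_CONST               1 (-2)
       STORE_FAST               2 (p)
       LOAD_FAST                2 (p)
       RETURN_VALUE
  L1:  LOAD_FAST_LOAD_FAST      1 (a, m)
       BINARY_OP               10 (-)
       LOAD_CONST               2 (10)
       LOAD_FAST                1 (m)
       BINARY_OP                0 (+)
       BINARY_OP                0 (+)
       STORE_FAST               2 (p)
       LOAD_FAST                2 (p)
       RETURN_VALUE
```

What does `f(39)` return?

49

LOAD_FAST_LOAD_FAST a,a → push 39,39. Stack: [39, 39]
BINARY_OP - → 39 - 39 = 0. Stack: [0]
STORE_FAST m → m=0. Stack: []
LOAD_FAST_LOAD_FAST a,a → push 39,39. Stack: [39, 39]
BINARY_OP - → 39 - 39 = 0. Stack: [0]
STORE_FAST m → m=0. Stack: []
LOAD_FAST_LOAD_FAST a,m → push 39,0. Stack: [39, 0]
COMPARE_OP bool(==) → 39 vs 0 = False. Stack: [False]
POP_JUMP_IF_FALSE → pop False; jump. Stack: []
LOAD_FAST_LOAD_FAST a,m → push 39,0. Stack: [39, 0]
BINARY_OP - → 39 - 0 = 39. Stack: [39]
LOAD_CONST → push 10. Stack: [39, 10]
LOAD_FAST m → push 0. Stack: [39, 10, 0]
BINARY_OP + → 10 + 0 = 10. Stack: [39, 10]
BINARY_OP + → 39 + 10 = 49. Stack: [49]
STORE_FAST p → p=49. Stack: []
LOAD_FAST p → push 49. Stack: [49]
RETURN_VALUE → return 49.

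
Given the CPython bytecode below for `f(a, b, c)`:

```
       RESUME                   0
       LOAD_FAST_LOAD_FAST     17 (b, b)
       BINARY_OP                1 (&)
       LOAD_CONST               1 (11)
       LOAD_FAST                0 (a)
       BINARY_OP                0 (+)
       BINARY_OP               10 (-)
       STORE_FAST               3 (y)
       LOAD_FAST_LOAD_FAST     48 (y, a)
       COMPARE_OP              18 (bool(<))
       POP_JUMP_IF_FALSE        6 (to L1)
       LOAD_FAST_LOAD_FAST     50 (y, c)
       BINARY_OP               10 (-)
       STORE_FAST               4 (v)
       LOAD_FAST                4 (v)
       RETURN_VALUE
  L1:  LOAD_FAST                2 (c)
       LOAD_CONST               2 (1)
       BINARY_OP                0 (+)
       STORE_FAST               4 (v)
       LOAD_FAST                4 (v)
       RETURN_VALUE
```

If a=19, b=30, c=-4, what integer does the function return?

4

LOAD_FAST_LOAD_FAST b,b → push 30,30. Stack: [30, 30]
BINARY_OP & → 30 & 30 = 30. Stack: [30]
LOAD_CONST → push 11. Stack: [30, 11]
LOAD_FAST a → push 19. Stack: [30, 11, 19]
BINARY_OP + → 11 + 19 = 30. Stack: [30, 30]
BINARY_OP - → 30 - 30 = 0. Stack: [0]
STORE_FAST y → y=0. Stack: []
LOAD_FAST_LOAD_FAST y,a → push 0,19. Stack: [0, 19]
COMPARE_OP bool(<) → 0 vs 19 = True. Stack: [True]
POP_JUMP_IF_FALSE → pop True; no jump. Stack: []
LOAD_FAST_LOAD_FAST y,c → push 0,-4. Stack: [0, -4]
BINARY_OP - → 0 - -4 = 4. Stack: [4]
STORE_FAST v → v=4. Stack: []
LOAD_FAST v → push 4. Stack: [4]
RETURN_VALUE → return 4.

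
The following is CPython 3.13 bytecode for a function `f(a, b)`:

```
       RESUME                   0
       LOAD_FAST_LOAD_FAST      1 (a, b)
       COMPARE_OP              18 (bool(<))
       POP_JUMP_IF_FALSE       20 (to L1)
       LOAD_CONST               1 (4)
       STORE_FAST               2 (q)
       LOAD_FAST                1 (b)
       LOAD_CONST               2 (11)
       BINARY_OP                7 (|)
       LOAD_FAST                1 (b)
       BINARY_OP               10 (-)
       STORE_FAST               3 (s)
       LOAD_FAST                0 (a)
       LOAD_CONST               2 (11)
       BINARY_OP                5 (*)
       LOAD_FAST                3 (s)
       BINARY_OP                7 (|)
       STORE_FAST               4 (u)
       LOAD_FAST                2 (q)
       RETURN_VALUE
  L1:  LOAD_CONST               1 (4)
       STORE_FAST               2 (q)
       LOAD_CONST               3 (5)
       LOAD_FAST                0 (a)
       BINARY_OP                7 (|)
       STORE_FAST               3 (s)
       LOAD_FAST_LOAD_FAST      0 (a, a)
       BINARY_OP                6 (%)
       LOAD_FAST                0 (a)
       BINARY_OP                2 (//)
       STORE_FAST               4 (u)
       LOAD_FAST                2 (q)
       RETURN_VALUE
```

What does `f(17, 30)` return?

4

LOAD_FAST_LOAD_FAST a,b → push 17,30. Stack: [17, 30]
COMPARE_OP bool(<) → 17 vs 30 = True. Stack: [True]
POP_JUMP_IF_FALSE → pop True; no jump. Stack: []
LOAD_CONST → push 4. Stack: [4]
STORE_FAST q → q=4. Stack: []
LOAD_FAST b → push 30. Stack: [30]
LOAD_CONST → push 11. Stack: [30, 11]
BINARY_OP | → 30 | 11 = 31. Stack: [31]
LOAD_FAST b → push 30. Stack: [31, 30]
BINARY_OP - → 31 - 30 = 1. Stack: [1]
STORE_FAST s → s=1. Stack: []
LOAD_FAST a → push 17. Stack: [17]
LOAD_CONST → push 11. Stack: [17, 11]
BINARY_OP * → 17 * 11 = 187. Stack: [187]
LOAD_FAST s → push 1. Stack: [187, 1]
BINARY_OP | → 187 | 1 = 187. Stack: [187]
STORE_FAST u → u=187. Stack: []
LOAD_FAST q → push 4. Stack: [4]
RETURN_VALUE → return 4.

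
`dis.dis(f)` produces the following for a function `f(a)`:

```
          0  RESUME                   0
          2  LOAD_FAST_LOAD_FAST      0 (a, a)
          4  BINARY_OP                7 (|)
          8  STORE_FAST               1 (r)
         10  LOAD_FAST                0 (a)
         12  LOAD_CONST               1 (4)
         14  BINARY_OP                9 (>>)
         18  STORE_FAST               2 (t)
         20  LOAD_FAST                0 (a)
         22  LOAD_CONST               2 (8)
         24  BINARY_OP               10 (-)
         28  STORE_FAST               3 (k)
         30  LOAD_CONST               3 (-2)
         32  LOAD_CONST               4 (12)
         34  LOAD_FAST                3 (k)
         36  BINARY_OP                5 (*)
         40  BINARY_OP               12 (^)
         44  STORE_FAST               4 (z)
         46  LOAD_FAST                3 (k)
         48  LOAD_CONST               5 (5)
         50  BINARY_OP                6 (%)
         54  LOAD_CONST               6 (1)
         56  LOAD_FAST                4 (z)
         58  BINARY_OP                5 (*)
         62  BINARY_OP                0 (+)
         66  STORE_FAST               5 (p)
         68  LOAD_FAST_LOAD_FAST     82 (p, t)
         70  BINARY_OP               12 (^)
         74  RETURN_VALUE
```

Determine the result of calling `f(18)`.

LOAD_FAST_LOAD_FAST a,a → push 18,18. Stack: [18, 18]
BINARY_OP | → 18 | 18 = 18. Stack: [18]
STORE_FAST r → r=18. Stack: []
LOAD_FAST a → push 18. Stack: [18]
LOAD_CONST → push 4. Stack: [18, 4]
BINARY_OP >> → 18 >> 4 = 1. Stack: [1]
STORE_FAST t → t=1. Stack: []
LOAD_FAST a → push 18. Stack: [18]
LOAD_CONST → push 8. Stack: [18, 8]
BINARY_OP - → 18 - 8 = 10. Stack: [10]
STORE_FAST k → k=10. Stack: []
LOAD_CONST → push -2. Stack: [-2]
LOAD_CONST → push 12. Stack: [-2, 12]
LOAD_FAST k → push 10. Stack: [-2, 12, 10]
BINARY_OP * → 12 * 10 = 120. Stack: [-2, 120]
BINARY_OP ^ → -2 ^ 120 = -122. Stack: [-122]
STORE_FAST z → z=-122. Stack: []
LOAD_FAST k → push 10. Stack: [10]
LOAD_CONST → push 5. Stack: [10, 5]
BINARY_OP % → 10 % 5 = 0. Stack: [0]
LOAD_CONST → push 1. Stack: [0, 1]
LOAD_FAST z → push -122. Stack: [0, 1, -122]
BINARY_OP * → 1 * -122 = -122. Stack: [0, -122]
BINARY_OP + → 0 + -122 = -122. Stack: [-122]
STORE_FAST p → p=-122. Stack: []
LOAD_FAST_LOAD_FAST p,t → push -122,1. Stack: [-122, 1]
BINARY_OP ^ → -122 ^ 1 = -121. Stack: [-121]
RETURN_VALUE → return -121.

-121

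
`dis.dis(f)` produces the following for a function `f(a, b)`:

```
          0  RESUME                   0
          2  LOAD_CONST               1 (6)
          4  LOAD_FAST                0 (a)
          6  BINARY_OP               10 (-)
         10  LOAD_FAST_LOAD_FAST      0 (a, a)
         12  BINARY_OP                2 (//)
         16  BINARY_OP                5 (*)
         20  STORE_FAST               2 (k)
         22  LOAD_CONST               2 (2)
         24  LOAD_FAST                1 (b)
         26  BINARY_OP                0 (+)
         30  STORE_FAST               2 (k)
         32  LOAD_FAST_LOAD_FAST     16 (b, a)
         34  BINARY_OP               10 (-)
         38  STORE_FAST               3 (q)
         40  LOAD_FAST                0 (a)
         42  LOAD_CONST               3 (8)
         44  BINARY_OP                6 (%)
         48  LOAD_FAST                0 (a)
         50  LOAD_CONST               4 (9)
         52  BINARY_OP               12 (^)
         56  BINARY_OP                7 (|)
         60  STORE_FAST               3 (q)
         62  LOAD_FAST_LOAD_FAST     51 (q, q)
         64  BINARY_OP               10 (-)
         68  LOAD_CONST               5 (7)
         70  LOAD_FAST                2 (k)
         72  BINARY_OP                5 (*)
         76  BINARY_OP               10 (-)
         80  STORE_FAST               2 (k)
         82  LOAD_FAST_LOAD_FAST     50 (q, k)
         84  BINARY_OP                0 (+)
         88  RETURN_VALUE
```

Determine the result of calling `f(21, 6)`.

-27

LOAD_CONST → push 6. Stack: [6]
LOAD_FAST a → push 21. Stack: [6, 21]
BINARY_OP - → 6 - 21 = -15. Stack: [-15]
LOAD_FAST_LOAD_FAST a,a → push 21,21. Stack: [-15, 21, 21]
BINARY_OP // → 21 // 21 = 1. Stack: [-15, 1]
BINARY_OP * → -15 * 1 = -15. Stack: [-15]
STORE_FAST k → k=-15. Stack: []
LOAD_CONST → push 2. Stack: [2]
LOAD_FAST b → push 6. Stack: [2, 6]
BINARY_OP + → 2 + 6 = 8. Stack: [8]
STORE_FAST k → k=8. Stack: []
LOAD_FAST_LOAD_FAST b,a → push 6,21. Stack: [6, 21]
BINARY_OP - → 6 - 21 = -15. Stack: [-15]
STORE_FAST q → q=-15. Stack: []
LOAD_FAST a → push 21. Stack: [21]
LOAD_CONST → push 8. Stack: [21, 8]
BINARY_OP % → 21 % 8 = 5. Stack: [5]
LOAD_FAST a → push 21. Stack: [5, 21]
LOAD_CONST → push 9. Stack: [5, 21, 9]
BINARY_OP ^ → 21 ^ 9 = 28. Stack: [5, 28]
BINARY_OP | → 5 | 28 = 29. Stack: [29]
STORE_FAST q → q=29. Stack: []
LOAD_FAST_LOAD_FAST q,q → push 29,29. Stack: [29, 29]
BINARY_OP - → 29 - 29 = 0. Stack: [0]
LOAD_CONST → push 7. Stack: [0, 7]
LOAD_FAST k → push 8. Stack: [0, 7, 8]
BINARY_OP * → 7 * 8 = 56. Stack: [0, 56]
BINARY_OP - → 0 - 56 = -56. Stack: [-56]
STORE_FAST k → k=-56. Stack: []
LOAD_FAST_LOAD_FAST q,k → push 29,-56. Stack: [29, -56]
BINARY_OP + → 29 + -56 = -27. Stack: [-27]
RETURN_VALUE → return -27.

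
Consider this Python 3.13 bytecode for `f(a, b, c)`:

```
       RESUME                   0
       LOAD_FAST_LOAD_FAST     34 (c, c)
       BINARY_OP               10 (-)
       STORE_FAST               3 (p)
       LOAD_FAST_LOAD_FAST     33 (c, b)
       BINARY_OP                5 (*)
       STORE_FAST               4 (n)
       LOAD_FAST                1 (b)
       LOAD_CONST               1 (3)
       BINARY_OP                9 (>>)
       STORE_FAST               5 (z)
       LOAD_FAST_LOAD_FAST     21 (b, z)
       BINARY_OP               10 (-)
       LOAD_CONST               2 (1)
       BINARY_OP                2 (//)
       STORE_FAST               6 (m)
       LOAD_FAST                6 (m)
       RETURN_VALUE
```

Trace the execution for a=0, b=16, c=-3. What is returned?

LOAD_FAST_LOAD_FAST c,c → push -3,-3. Stack: [-3, -3]
BINARY_OP - → -3 - -3 = 0. Stack: [0]
STORE_FAST p → p=0. Stack: []
LOAD_FAST_LOAD_FAST c,b → push -3,16. Stack: [-3, 16]
BINARY_OP * → -3 * 16 = -48. Stack: [-48]
STORE_FAST n → n=-48. Stack: []
LOAD_FAST b → push 16. Stack: [16]
LOAD_CONST → push 3. Stack: [16, 3]
BINARY_OP >> → 16 >> 3 = 2. Stack: [2]
STORE_FAST z → z=2. Stack: []
LOAD_FAST_LOAD_FAST b,z → push 16,2. Stack: [16, 2]
BINARY_OP - → 16 - 2 = 14. Stack: [14]
LOAD_CONST → push 1. Stack: [14, 1]
BINARY_OP // → 14 // 1 = 14. Stack: [14]
STORE_FAST m → m=14. Stack: []
LOAD_FAST m → push 14. Stack: [14]
RETURN_VALUE → return 14.

14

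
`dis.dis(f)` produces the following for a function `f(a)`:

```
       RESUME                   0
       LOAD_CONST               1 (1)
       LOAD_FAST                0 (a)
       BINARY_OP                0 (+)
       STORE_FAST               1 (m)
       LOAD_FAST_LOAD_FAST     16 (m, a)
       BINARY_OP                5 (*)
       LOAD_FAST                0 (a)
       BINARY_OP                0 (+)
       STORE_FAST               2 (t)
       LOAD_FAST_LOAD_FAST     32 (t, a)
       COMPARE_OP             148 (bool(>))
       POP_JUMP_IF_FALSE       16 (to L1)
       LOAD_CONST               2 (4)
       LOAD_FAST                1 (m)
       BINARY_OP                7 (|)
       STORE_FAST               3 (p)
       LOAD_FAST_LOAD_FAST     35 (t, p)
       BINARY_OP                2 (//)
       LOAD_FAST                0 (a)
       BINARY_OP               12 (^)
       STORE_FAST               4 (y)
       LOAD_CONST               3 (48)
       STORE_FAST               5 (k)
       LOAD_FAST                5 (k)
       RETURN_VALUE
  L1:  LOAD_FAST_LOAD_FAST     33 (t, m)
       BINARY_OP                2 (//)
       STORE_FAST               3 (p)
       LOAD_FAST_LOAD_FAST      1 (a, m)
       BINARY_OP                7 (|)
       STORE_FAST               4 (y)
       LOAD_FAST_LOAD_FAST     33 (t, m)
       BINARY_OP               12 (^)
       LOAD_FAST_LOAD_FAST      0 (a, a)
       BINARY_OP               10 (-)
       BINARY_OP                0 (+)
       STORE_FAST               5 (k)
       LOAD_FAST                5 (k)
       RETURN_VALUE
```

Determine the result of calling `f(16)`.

48

LOAD_CONST → push 1. Stack: [1]
LOAD_FAST a → push 16. Stack: [1, 16]
BINARY_OP + → 1 + 16 = 17. Stack: [17]
STORE_FAST m → m=17. Stack: []
LOAD_FAST_LOAD_FAST m,a → push 17,16. Stack: [17, 16]
BINARY_OP * → 17 * 16 = 272. Stack: [272]
LOAD_FAST a → push 16. Stack: [272, 16]
BINARY_OP + → 272 + 16 = 288. Stack: [288]
STORE_FAST t → t=288. Stack: []
LOAD_FAST_LOAD_FAST t,a → push 288,16. Stack: [288, 16]
COMPARE_OP bool(>) → 288 vs 16 = True. Stack: [True]
POP_JUMP_IF_FALSE → pop True; no jump. Stack: []
LOAD_CONST → push 4. Stack: [4]
LOAD_FAST m → push 17. Stack: [4, 17]
BINARY_OP | → 4 | 17 = 21. Stack: [21]
STORE_FAST p → p=21. Stack: []
LOAD_FAST_LOAD_FAST t,p → push 288,21. Stack: [288, 21]
BINARY_OP // → 288 // 21 = 13. Stack: [13]
LOAD_FAST a → push 16. Stack: [13, 16]
BINARY_OP ^ → 13 ^ 16 = 29. Stack: [29]
STORE_FAST y → y=29. Stack: []
LOAD_CONST → push 48. Stack: [48]
STORE_FAST k → k=48. Stack: []
LOAD_FAST k → push 48. Stack: [48]
RETURN_VALUE → return 48.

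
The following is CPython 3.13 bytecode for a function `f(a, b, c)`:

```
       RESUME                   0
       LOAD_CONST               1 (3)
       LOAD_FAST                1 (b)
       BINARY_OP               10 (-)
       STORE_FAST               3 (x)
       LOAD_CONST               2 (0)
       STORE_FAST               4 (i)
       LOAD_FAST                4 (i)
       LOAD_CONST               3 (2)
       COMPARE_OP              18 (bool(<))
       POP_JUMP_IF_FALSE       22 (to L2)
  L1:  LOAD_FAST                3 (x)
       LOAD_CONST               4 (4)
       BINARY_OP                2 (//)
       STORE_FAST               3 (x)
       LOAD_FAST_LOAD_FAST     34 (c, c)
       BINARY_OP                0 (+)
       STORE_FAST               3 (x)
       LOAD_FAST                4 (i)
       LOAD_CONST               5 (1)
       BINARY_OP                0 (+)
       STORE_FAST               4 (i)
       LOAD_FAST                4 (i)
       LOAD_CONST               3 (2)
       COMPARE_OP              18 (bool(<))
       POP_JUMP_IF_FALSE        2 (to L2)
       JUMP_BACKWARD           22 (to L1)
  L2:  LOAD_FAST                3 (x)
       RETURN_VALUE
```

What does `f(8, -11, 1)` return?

2

LOAD_CONST → push 3. Stack: [3]
LOAD_FAST b → push -11. Stack: [3, -11]
BINARY_OP - → 3 - -11 = 14. Stack: [14]
STORE_FAST x → x=14. Stack: []
LOAD_CONST → push 0. Stack: [0]
STORE_FAST i → i=0. Stack: []
LOAD_FAST i → push 0. Stack: [0]
LOAD_CONST → push 2. Stack: [0, 2]
COMPARE_OP bool(<) → 0 vs 2 = True. Stack: [True]
POP_JUMP_IF_FALSE → pop True; no jump. Stack: []
LOAD_FAST x → push 14. Stack: [14]
LOAD_CONST → push 4. Stack: [14, 4]
BINARY_OP // → 14 // 4 = 3. Stack: [3]
STORE_FAST x → x=3. Stack: []
LOAD_FAST_LOAD_FAST c,c → push 1,1. Stack: [1, 1]
BINARY_OP + → 1 + 1 = 2. Stack: [2]
STORE_FAST x → x=2. Stack: []
LOAD_FAST i → push 0. Stack: [0]
LOAD_CONST → push 1. Stack: [0, 1]
BINARY_OP + → 0 + 1 = 1. Stack: [1]
STORE_FAST i → i=1. Stack: []
LOAD_FAST i → push 1. Stack: [1]
LOAD_CONST → push 2. Stack: [1, 2]
COMPARE_OP bool(<) → 1 vs 2 = True. Stack: [True]
POP_JUMP_IF_FALSE → pop True; no jump. Stack: []
LOAD_FAST x → push 2. Stack: [2]
LOAD_CONST → push 4. Stack: [2, 4]
BINARY_OP // → 2 // 4 = 0. Stack: [0]
STORE_FAST x → x=0. Stack: []
LOAD_FAST_LOAD_FAST c,c → push 1,1. Stack: [1, 1]
BINARY_OP + → 1 + 1 = 2. Stack: [2]
STORE_FAST x → x=2. Stack: []
LOAD_FAST i → push 1. Stack: [1]
LOAD_CONST → push 1. Stack: [1, 1]
BINARY_OP + → 1 + 1 = 2. Stack: [2]
STORE_FAST i → i=2. Stack: []
LOAD_FAST i → push 2. Stack: [2]
LOAD_CONST → push 2. Stack: [2, 2]
COMPARE_OP bool(<) → 2 vs 2 = False. Stack: [False]
POP_JUMP_IF_FALSE → pop False; jump. Stack: []
LOAD_FAST x → push 2. Stack: [2]
RETURN_VALUE → return 2.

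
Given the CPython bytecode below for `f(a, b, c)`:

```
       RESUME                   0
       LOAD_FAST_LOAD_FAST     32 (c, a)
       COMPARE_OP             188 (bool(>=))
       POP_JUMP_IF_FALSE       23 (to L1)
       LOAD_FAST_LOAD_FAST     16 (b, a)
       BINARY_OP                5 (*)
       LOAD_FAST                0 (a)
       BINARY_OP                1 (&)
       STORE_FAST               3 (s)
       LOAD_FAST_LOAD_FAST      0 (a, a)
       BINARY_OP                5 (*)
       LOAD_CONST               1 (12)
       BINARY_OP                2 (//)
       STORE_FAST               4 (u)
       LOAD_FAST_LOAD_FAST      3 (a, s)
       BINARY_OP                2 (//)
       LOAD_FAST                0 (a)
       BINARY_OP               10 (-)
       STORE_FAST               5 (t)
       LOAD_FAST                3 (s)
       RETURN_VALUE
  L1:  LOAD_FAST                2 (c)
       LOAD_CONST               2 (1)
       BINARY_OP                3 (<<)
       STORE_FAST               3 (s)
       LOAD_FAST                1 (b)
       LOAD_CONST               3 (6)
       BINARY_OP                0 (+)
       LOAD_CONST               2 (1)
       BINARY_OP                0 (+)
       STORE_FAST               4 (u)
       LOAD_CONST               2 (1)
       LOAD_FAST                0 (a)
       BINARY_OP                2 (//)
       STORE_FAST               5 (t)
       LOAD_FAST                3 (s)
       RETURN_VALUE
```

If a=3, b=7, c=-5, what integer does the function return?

LOAD_FAST_LOAD_FAST c,a → push -5,3. Stack: [-5, 3]
COMPARE_OP bool(>=) → -5 vs 3 = False. Stack: [False]
POP_JUMP_IF_FALSE → pop False; jump. Stack: []
LOAD_FAST c → push -5. Stack: [-5]
LOAD_CONST → push 1. Stack: [-5, 1]
BINARY_OP << → -5 << 1 = -10. Stack: [-10]
STORE_FAST s → s=-10. Stack: []
LOAD_FAST b → push 7. Stack: [7]
LOAD_CONST → push 6. Stack: [7, 6]
BINARY_OP + → 7 + 6 = 13. Stack: [13]
LOAD_CONST → push 1. Stack: [13, 1]
BINARY_OP + → 13 + 1 = 14. Stack: [14]
STORE_FAST u → u=14. Stack: []
LOAD_CONST → push 1. Stack: [1]
LOAD_FAST a → push 3. Stack: [1, 3]
BINARY_OP // → 1 // 3 = 0. Stack: [0]
STORE_FAST t → t=0. Stack: []
LOAD_FAST s → push -10. Stack: [-10]
RETURN_VALUE → return -10.

-10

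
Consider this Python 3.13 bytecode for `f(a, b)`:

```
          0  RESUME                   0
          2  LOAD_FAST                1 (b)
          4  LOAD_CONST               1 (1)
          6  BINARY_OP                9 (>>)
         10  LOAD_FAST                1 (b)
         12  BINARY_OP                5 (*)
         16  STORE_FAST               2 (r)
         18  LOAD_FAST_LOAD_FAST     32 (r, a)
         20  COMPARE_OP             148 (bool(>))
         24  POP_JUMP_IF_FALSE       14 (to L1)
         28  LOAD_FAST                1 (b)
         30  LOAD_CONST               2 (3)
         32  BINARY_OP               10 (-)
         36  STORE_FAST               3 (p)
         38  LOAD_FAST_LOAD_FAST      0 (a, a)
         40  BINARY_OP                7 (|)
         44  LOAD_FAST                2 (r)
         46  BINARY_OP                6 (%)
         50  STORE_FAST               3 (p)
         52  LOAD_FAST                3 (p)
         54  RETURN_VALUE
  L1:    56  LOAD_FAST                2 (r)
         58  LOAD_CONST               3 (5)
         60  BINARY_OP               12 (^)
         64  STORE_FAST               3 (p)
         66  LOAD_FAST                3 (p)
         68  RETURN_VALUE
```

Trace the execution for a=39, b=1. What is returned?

5

LOAD_FAST b → push 1. Stack: [1]
LOAD_CONST → push 1. Stack: [1, 1]
BINARY_OP >> → 1 >> 1 = 0. Stack: [0]
LOAD_FAST b → push 1. Stack: [0, 1]
BINARY_OP * → 0 * 1 = 0. Stack: [0]
STORE_FAST r → r=0. Stack: []
LOAD_FAST_LOAD_FAST r,a → push 0,39. Stack: [0, 39]
COMPARE_OP bool(>) → 0 vs 39 = False. Stack: [False]
POP_JUMP_IF_FALSE → pop False; jump. Stack: []
LOAD_FAST r → push 0. Stack: [0]
LOAD_CONST → push 5. Stack: [0, 5]
BINARY_OP ^ → 0 ^ 5 = 5. Stack: [5]
STORE_FAST p → p=5. Stack: []
LOAD_FAST p → push 5. Stack: [5]
RETURN_VALUE → return 5.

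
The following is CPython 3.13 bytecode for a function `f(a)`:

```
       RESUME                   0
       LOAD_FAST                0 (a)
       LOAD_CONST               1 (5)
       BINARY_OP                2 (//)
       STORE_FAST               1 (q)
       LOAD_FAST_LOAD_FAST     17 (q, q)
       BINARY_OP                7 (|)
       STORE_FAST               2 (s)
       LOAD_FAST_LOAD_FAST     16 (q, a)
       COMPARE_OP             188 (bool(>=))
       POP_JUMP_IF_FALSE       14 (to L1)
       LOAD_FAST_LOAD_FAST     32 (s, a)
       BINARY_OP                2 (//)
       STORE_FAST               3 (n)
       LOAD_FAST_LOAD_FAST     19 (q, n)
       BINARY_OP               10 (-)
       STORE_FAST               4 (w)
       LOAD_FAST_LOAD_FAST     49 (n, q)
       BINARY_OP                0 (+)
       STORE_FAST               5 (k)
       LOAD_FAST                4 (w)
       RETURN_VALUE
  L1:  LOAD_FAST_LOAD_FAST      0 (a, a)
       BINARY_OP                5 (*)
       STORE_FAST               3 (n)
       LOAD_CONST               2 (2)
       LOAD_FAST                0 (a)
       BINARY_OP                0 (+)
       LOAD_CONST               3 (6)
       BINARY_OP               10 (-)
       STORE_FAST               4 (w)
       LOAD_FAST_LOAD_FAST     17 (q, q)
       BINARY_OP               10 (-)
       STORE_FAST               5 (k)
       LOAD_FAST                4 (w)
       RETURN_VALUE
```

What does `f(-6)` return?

-2

LOAD_FAST a → push -6. Stack: [-6]
LOAD_CONST → push 5. Stack: [-6, 5]
BINARY_OP // → -6 // 5 = -2. Stack: [-2]
STORE_FAST q → q=-2. Stack: []
LOAD_FAST_LOAD_FAST q,q → push -2,-2. Stack: [-2, -2]
BINARY_OP | → -2 | -2 = -2. Stack: [-2]
STORE_FAST s → s=-2. Stack: []
LOAD_FAST_LOAD_FAST q,a → push -2,-6. Stack: [-2, -6]
COMPARE_OP bool(>=) → -2 vs -6 = True. Stack: [True]
POP_JUMP_IF_FALSE → pop True; no jump. Stack: []
LOAD_FAST_LOAD_FAST s,a → push -2,-6. Stack: [-2, -6]
BINARY_OP // → -2 // -6 = 0. Stack: [0]
STORE_FAST n → n=0. Stack: []
LOAD_FAST_LOAD_FAST q,n → push -2,0. Stack: [-2, 0]
BINARY_OP - → -2 - 0 = -2. Stack: [-2]
STORE_FAST w → w=-2. Stack: []
LOAD_FAST_LOAD_FAST n,q → push 0,-2. Stack: [0, -2]
BINARY_OP + → 0 + -2 = -2. Stack: [-2]
STORE_FAST k → k=-2. Stack: []
LOAD_FAST w → push -2. Stack: [-2]
RETURN_VALUE → return -2.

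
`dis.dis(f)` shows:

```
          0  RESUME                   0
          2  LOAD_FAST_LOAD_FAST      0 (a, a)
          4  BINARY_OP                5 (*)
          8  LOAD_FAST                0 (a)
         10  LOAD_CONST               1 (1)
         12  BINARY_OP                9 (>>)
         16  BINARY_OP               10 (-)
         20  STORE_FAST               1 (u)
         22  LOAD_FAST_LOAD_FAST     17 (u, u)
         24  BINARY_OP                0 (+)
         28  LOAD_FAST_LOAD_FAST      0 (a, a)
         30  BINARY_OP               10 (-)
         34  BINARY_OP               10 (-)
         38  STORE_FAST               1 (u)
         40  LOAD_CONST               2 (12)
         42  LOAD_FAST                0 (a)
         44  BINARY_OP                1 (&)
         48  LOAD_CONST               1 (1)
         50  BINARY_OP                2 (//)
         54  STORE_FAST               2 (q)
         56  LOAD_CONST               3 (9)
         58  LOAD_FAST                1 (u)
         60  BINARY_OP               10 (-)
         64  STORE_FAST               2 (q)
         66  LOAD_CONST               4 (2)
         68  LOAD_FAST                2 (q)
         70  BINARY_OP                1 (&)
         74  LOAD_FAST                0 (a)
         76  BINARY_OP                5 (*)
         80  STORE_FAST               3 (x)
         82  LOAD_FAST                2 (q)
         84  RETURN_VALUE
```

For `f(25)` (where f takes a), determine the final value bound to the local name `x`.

LOAD_FAST_LOAD_FAST a,a → push 25,25. Stack: [25, 25]
BINARY_OP * → 25 * 25 = 625. Stack: [625]
LOAD_FAST a → push 25. Stack: [625, 25]
LOAD_CONST → push 1. Stack: [625, 25, 1]
BINARY_OP >> → 25 >> 1 = 12. Stack: [625, 12]
BINARY_OP - → 625 - 12 = 613. Stack: [613]
STORE_FAST u → u=613. Stack: []
LOAD_FAST_LOAD_FAST u,u → push 613,613. Stack: [613, 613]
BINARY_OP + → 613 + 613 = 1226. Stack: [1226]
LOAD_FAST_LOAD_FAST a,a → push 25,25. Stack: [1226, 25, 25]
BINARY_OP - → 25 - 25 = 0. Stack: [1226, 0]
BINARY_OP - → 1226 - 0 = 1226. Stack: [1226]
STORE_FAST u → u=1226. Stack: []
LOAD_CONST → push 12. Stack: [12]
LOAD_FAST a → push 25. Stack: [12, 25]
BINARY_OP & → 12 & 25 = 8. Stack: [8]
LOAD_CONST → push 1. Stack: [8, 1]
BINARY_OP // → 8 // 1 = 8. Stack: [8]
STORE_FAST q → q=8. Stack: []
LOAD_CONST → push 9. Stack: [9]
LOAD_FAST u → push 1226. Stack: [9, 1226]
BINARY_OP - → 9 - 1226 = -1217. Stack: [-1217]
STORE_FAST q → q=-1217. Stack: []
LOAD_CONST → push 2. Stack: [2]
LOAD_FAST q → push -1217. Stack: [2, -1217]
BINARY_OP & → 2 & -1217 = 2. Stack: [2]
LOAD_FAST a → push 25. Stack: [2, 25]
BINARY_OP * → 2 * 25 = 50. Stack: [50]
STORE_FAST x → x=50. Stack: []
LOAD_FAST q → push -1217. Stack: [-1217]
RETURN_VALUE → return -1217.

50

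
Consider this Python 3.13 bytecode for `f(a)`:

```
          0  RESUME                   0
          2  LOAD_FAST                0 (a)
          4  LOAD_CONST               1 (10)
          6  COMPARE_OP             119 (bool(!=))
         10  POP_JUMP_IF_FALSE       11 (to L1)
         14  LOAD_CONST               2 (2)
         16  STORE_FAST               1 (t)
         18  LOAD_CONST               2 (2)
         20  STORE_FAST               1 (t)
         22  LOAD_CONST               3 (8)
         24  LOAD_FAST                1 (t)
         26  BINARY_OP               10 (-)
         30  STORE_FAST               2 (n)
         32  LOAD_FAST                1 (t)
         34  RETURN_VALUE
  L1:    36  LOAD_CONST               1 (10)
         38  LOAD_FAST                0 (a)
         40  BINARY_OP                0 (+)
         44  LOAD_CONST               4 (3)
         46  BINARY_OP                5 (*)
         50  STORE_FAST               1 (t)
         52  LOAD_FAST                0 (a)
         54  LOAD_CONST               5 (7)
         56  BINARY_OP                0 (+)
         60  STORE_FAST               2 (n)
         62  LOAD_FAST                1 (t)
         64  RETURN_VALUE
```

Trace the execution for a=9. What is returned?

LOAD_FAST a → push 9. Stack: [9]
LOAD_CONST → push 10. Stack: [9, 10]
COMPARE_OP bool(!=) → 9 vs 10 = True. Stack: [True]
POP_JUMP_IF_FALSE → pop True; no jump. Stack: []
LOAD_CONST → push 2. Stack: [2]
STORE_FAST t → t=2. Stack: []
LOAD_CONST → push 2. Stack: [2]
STORE_FAST t → t=2. Stack: []
LOAD_CONST → push 8. Stack: [8]
LOAD_FAST t → push 2. Stack: [8, 2]
BINARY_OP - → 8 - 2 = 6. Stack: [6]
STORE_FAST n → n=6. Stack: []
LOAD_FAST t → push 2. Stack: [2]
RETURN_VALUE → return 2.

2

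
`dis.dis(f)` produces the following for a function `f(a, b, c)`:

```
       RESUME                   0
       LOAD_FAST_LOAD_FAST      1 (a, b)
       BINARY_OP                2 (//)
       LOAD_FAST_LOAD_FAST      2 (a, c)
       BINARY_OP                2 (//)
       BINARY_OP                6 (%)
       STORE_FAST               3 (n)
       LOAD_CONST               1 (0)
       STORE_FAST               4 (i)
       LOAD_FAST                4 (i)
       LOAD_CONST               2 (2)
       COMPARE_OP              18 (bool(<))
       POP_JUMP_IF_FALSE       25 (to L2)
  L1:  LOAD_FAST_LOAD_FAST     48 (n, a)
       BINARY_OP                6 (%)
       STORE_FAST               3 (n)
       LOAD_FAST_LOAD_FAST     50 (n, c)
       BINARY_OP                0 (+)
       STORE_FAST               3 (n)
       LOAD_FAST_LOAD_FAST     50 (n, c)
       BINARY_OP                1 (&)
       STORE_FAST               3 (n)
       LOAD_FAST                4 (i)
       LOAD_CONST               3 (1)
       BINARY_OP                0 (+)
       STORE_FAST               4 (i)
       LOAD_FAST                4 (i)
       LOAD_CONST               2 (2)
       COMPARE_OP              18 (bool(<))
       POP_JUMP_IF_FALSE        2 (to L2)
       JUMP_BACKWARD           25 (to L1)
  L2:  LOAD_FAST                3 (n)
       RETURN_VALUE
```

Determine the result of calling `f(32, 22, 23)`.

6

LOAD_FAST_LOAD_FAST a,b → push 32,22. Stack: [32, 22]
BINARY_OP // → 32 // 22 = 1. Stack: [1]
LOAD_FAST_LOAD_FAST a,c → push 32,23. Stack: [1, 32, 23]
BINARY_OP // → 32 // 23 = 1. Stack: [1, 1]
BINARY_OP % → 1 % 1 = 0. Stack: [0]
STORE_FAST n → n=0. Stack: []
LOAD_CONST → push 0. Stack: [0]
STORE_FAST i → i=0. Stack: []
LOAD_FAST i → push 0. Stack: [0]
LOAD_CONST → push 2. Stack: [0, 2]
COMPARE_OP bool(<) → 0 vs 2 = True. Stack: [True]
POP_JUMP_IF_FALSE → pop True; no jump. Stack: []
LOAD_FAST_LOAD_FAST n,a → push 0,32. Stack: [0, 32]
BINARY_OP % → 0 % 32 = 0. Stack: [0]
STORE_FAST n → n=0. Stack: []
LOAD_FAST_LOAD_FAST n,c → push 0,23. Stack: [0, 23]
BINARY_OP + → 0 + 23 = 23. Stack: [23]
STORE_FAST n → n=23. Stack: []
LOAD_FAST_LOAD_FAST n,c → push 23,23. Stack: [23, 23]
BINARY_OP & → 23 & 23 = 23. Stack: [23]
STORE_FAST n → n=23. Stack: []
LOAD_FAST i → push 0. Stack: [0]
LOAD_CONST → push 1. Stack: [0, 1]
BINARY_OP + → 0 + 1 = 1. Stack: [1]
STORE_FAST i → i=1. Stack: []
LOAD_FAST i → push 1. Stack: [1]
LOAD_CONST → push 2. Stack: [1, 2]
COMPARE_OP bool(<) → 1 vs 2 = True. Stack: [True]
POP_JUMP_IF_FALSE → pop True; no jump. Stack: []
LOAD_FAST_LOAD_FAST n,a → push 23,32. Stack: [23, 32]
BINARY_OP % → 23 % 32 = 23. Stack: [23]
STORE_FAST n → n=23. Stack: []
LOAD_FAST_LOAD_FAST n,c → push 23,23. Stack: [23, 23]
BINARY_OP + → 23 + 23 = 46. Stack: [46]
STORE_FAST n → n=46. Stack: []
LOAD_FAST_LOAD_FAST n,c → push 46,23. Stack: [46, 23]
BINARY_OP & → 46 & 23 = 6. Stack: [6]
STORE_FAST n → n=6. Stack: []
LOAD_FAST i → push 1. Stack: [1]
LOAD_CONST → push 1. Stack: [1, 1]
BINARY_OP + → 1 + 1 = 2. Stack: [2]
STORE_FAST i → i=2. Stack: []
LOAD_FAST i → push 2. Stack: [2]
LOAD_CONST → push 2. Stack: [2, 2]
COMPARE_OP bool(<) → 2 vs 2 = False. Stack: [False]
POP_JUMP_IF_FALSE → pop False; jump. Stack: []
LOAD_FAST n → push 6. Stack: [6]
RETURN_VALUE → return 6.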